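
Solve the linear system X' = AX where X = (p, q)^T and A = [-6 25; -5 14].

p(t) = K_1e^(4t)sin(5t) + 2K_1e^(4t)cos(5t) + 2K_2e^(4t)sin(5t) - K_2e^(4t)cos(5t), q(t) = K_1e^(4t)cos(5t) + K_2e^(4t)sin(5t)

Coefficient matrix A = [[-6, 25], [-5, 14]].
Characteristic polynomial det(A - λI) = λ^2 - 8λ + 41 = 0.
Eigenvalues λ = 4 ± 5i (complex conjugate pair).
For λ=4+5i: an eigenvector is (2,1) - i(1,0) = (2 - i, 1).
A real fundamental pair from Re and Im of e^((4+5i)t)v: X_1 = e^(4t)(cos(5t)·(2,1) + sin(5t)·(1,0)), X_2 = e^(4t)(sin(5t)·(2,1) - cos(5t)·(1,0)).
General solution: K_1X_1 + K_2X_2.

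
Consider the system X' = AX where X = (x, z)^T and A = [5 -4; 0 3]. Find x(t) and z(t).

x(t) = -2C_1e^(3t) + C_2e^(5t), z(t) = -C_1e^(3t)

Coefficient matrix A = [[5, -4], [0, 3]].
Characteristic polynomial det(A - λI) = λ^2 - 8λ + 15 = 0.
Eigenvalues λ = 3, 5.
For λ=3: (A-λI) row 1 is [2, -4], so an eigenvector is (-2, -1).
For λ=5: (A-λI) row 1 is [0, -4], so an eigenvector is (1, 0).
General solution: C_1e^(3t)(-2,-1) + C_2e^(5t)(1,0).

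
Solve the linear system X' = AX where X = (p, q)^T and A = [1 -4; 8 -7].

Coefficient matrix A = [[1, -4], [8, -7]].
Characteristic polynomial det(A - λI) = λ^2 + 6λ + 25 = 0.
Eigenvalues λ = -3 ± 4i (complex conjugate pair).
For λ=-3+4i: an eigenvector is (0,-1) - i(1,1) = (0 - i, -1 - i).
A real fundamental pair from Re and Im of e^((-3+4i)t)v: X_1 = e^(-3t)(cos(4t)·(0,-1) + sin(4t)·(1,1)), X_2 = e^(-3t)(sin(4t)·(0,-1) - cos(4t)·(1,1)).
General solution: c_1X_1 + c_2X_2.

p(t) = c_1e^(-3t)sin(4t) - c_2e^(-3t)cos(4t), q(t) = c_1e^(-3t)sin(4t) - c_1e^(-3t)cos(4t) - c_2e^(-3t)sin(4t) - c_2e^(-3t)cos(4t)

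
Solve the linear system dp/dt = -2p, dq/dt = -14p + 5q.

Coefficient matrix A = [[-2, 0], [-14, 5]].
Characteristic polynomial det(A - λI) = λ^2 - 3λ - 10 = 0.
Eigenvalues λ = -2, 5.
For λ=-2: (A-λI) row 2 is [-14, 7], so an eigenvector is (-1, -2).
For λ=5: (A-λI) row 1 is [-7, 0], so an eigenvector is (0, -1).
General solution: c_1e^(-2t)(-1,-2) + c_2e^(5t)(0,-1).

p(t) = -c_1e^(-2t), q(t) = -2c_1e^(-2t) - c_2e^(5t)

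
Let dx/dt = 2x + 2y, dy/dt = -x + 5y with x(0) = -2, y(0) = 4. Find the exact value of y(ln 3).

648

A = [[2,2],[-1,5]]; eigenvalues λ = 3, 4.
Eigenvectors: (2,1) for λ=3, (1,1) for λ=4.
From the initial condition, c_1 = -6, c_2 = 10.
y(ln 3) = (-6)(3^3)(1) + (10)(3^4)(1) = 648.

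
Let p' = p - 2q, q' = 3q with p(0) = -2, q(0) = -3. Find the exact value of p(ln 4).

A = [[1,-2],[0,3]]; eigenvalues λ = 3, 1.
Eigenvectors: (-1,1) for λ=3, (-1,0) for λ=1.
From the initial condition, c_1 = -3, c_2 = 5.
p(ln 4) = (-3)(4^3)(-1) + (5)(4^1)(-1) = 172.

172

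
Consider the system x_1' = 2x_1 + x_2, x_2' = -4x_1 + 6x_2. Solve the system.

x_1(t) = C_1e^(4t) + C_2te^(4t) - 2C_2e^(4t), x_2(t) = 2C_1e^(4t) + 2C_2te^(4t) - 3C_2e^(4t)

Coefficient matrix A = [[2, 1], [-4, 6]].
Characteristic polynomial det(A - λI) = λ^2 - 8λ + 16 = 0.
Single eigenvalue λ = 4 with algebraic multiplicity 2.
Eigenvector v = (1,2); generalized eigenvector w with (A-λI)w=v is (-2,-3).
General solution: e^(4t)[C_1·v + C_2·(t·v + w)].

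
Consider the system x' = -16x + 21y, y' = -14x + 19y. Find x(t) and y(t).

Coefficient matrix A = [[-16, 21], [-14, 19]].
Characteristic polynomial det(A - λI) = λ^2 - 3λ - 10 = 0.
Eigenvalues λ = -2, 5.
For λ=-2: (A-λI) row 1 is [-14, 21], so an eigenvector is (3, 2).
For λ=5: (A-λI) row 1 is [-21, 21], so an eigenvector is (1, 1).
General solution: K_1e^(-2t)(3,2) + K_2e^(5t)(1,1).

x(t) = 3K_1e^(-2t) + K_2e^(5t), y(t) = 2K_1e^(-2t) + K_2e^(5t)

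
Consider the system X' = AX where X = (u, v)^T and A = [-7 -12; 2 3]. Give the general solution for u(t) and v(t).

Coefficient matrix A = [[-7, -12], [2, 3]].
Characteristic polynomial det(A - λI) = λ^2 + 4λ + 3 = 0.
Eigenvalues λ = -1, -3.
For λ=-1: (A-λI) row 1 is [-6, -12], so an eigenvector is (-2, 1).
For λ=-3: (A-λI) row 1 is [-4, -12], so an eigenvector is (-3, 1).
General solution: c_1e^(-t)(-2,1) + c_2e^(-3t)(-3,1).

u(t) = -2c_1e^(-t) - 3c_2e^(-3t), v(t) = c_1e^(-t) + c_2e^(-3t)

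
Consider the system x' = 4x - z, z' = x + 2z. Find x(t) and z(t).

x(t) = K_1e^(3t) + K_2te^(3t) - 2K_2e^(3t), z(t) = K_1e^(3t) + K_2te^(3t) - 3K_2e^(3t)

Coefficient matrix A = [[4, -1], [1, 2]].
Characteristic polynomial det(A - λI) = λ^2 - 6λ + 9 = 0.
Single eigenvalue λ = 3 with algebraic multiplicity 2.
Eigenvector v = (1,1); generalized eigenvector w with (A-λI)w=v is (-2,-3).
General solution: e^(3t)[K_1·v + K_2·(t·v + w)].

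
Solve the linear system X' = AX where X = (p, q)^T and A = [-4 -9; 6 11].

Coefficient matrix A = [[-4, -9], [6, 11]].
Characteristic polynomial det(A - λI) = λ^2 - 7λ + 10 = 0.
Eigenvalues λ = 2, 5.
For λ=2: (A-λI) row 1 is [-6, -9], so an eigenvector is (3, -2).
For λ=5: (A-λI) row 1 is [-9, -9], so an eigenvector is (1, -1).
General solution: c_1e^(2t)(3,-2) + c_2e^(5t)(1,-1).

p(t) = 3c_1e^(2t) + c_2e^(5t), q(t) = -2c_1e^(2t) - c_2e^(5t)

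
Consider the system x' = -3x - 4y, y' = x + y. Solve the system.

x(t) = -2c_1e^(-t) - 2c_2te^(-t) + c_2e^(-t), y(t) = c_1e^(-t) + c_2te^(-t)

Coefficient matrix A = [[-3, -4], [1, 1]].
Characteristic polynomial det(A - λI) = λ^2 + 2λ + 1 = 0.
Single eigenvalue λ = -1 with algebraic multiplicity 2.
Eigenvector v = (-2,1); generalized eigenvector w with (A-λI)w=v is (1,0).
General solution: e^(-t)[c_1·v + c_2·(t·v + w)].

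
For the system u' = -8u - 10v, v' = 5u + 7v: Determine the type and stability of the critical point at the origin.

A = [[-8,-10],[5,7]]; det(A-λI) = λ^2 + λ - 6.
λ = 2, -3: opposite signs.

saddle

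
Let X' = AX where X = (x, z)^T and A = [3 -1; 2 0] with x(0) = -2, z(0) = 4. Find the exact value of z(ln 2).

-8

A = [[3,-1],[2,0]]; eigenvalues λ = 2, 1.
Eigenvectors: (1,1) for λ=2, (-1,-2) for λ=1.
From the initial condition, c_1 = -8, c_2 = -6.
z(ln 2) = (-8)(2^2)(1) + (-6)(2^1)(-2) = -8.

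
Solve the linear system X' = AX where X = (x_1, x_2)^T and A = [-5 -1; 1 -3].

Coefficient matrix A = [[-5, -1], [1, -3]].
Characteristic polynomial det(A - λI) = λ^2 + 8λ + 16 = 0.
Single eigenvalue λ = -4 with algebraic multiplicity 2.
Eigenvector v = (1,-1); generalized eigenvector w with (A-λI)w=v is (0,-1).
General solution: e^(-4t)[K_1·v + K_2·(t·v + w)].

x_1(t) = K_1e^(-4t) + K_2te^(-4t), x_2(t) = -K_1e^(-4t) - K_2te^(-4t) - K_2e^(-4t)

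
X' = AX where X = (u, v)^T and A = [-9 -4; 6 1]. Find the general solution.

Coefficient matrix A = [[-9, -4], [6, 1]].
Characteristic polynomial det(A - λI) = λ^2 + 8λ + 15 = 0.
Eigenvalues λ = -5, -3.
For λ=-5: (A-λI) row 1 is [-4, -4], so an eigenvector is (1, -1).
For λ=-3: (A-λI) row 1 is [-6, -4], so an eigenvector is (-2, 3).
General solution: K_1e^(-5t)(1,-1) + K_2e^(-3t)(-2,3).

u(t) = K_1e^(-5t) - 2K_2e^(-3t), v(t) = -K_1e^(-5t) + 3K_2e^(-3t)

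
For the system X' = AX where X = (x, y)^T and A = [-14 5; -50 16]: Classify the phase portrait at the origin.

unstable spiral

A = [[-14,5],[-50,16]]; det(A-λI) = λ^2 - 2λ + 26.
λ = 1 ± 5i: positive real part.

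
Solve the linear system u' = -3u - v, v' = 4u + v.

Coefficient matrix A = [[-3, -1], [4, 1]].
Characteristic polynomial det(A - λI) = λ^2 + 2λ + 1 = 0.
Single eigenvalue λ = -1 with algebraic multiplicity 2.
Eigenvector v = (1,-2); generalized eigenvector w with (A-λI)w=v is (0,-1).
General solution: e^(-t)[K_1·v + K_2·(t·v + w)].

u(t) = K_1e^(-t) + K_2te^(-t), v(t) = -2K_1e^(-t) - 2K_2te^(-t) - K_2e^(-t)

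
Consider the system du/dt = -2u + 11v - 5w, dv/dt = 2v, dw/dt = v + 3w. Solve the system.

u(t) = C_1e^(-2t) + 4C_2e^(2t) - C_3e^(3t), v(t) = C_2e^(2t), w(t) = -C_2e^(2t) + C_3e^(3t)

Coefficient matrix A = [[-2, 11, -5], [0, 2, 0], [0, 1, 3]].
det(A - λI) = 0 gives eigenvalues λ = -2, 2, 3.
For λ=-2: eigenvector (1,0,0).
For λ=2: eigenvector (4,1,-1).
For λ=3: eigenvector (-1,0,1).
General solution: C_1e^(-2t)(1,0,0) + C_2e^(2t)(4,1,-1) + C_3e^(3t)(-1,0,1).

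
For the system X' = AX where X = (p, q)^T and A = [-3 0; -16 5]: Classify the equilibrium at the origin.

saddle

A = [[-3,0],[-16,5]]; det(A-λI) = λ^2 - 2λ - 15.
λ = -3, 5: opposite signs.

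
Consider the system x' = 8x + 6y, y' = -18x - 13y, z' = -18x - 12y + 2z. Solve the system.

x(t) = K_1e^(-4t) + 2K_2e^(-t), y(t) = -2K_1e^(-4t) - 3K_2e^(-t), z(t) = -K_1e^(-4t) + K_3e^(2t)

Coefficient matrix A = [[8, 6, 0], [-18, -13, 0], [-18, -12, 2]].
det(A - λI) = 0 gives eigenvalues λ = -4, -1, 2.
For λ=-4: eigenvector (1,-2,-1).
For λ=-1: eigenvector (2,-3,0).
For λ=2: eigenvector (0,0,1).
General solution: K_1e^(-4t)(1,-2,-1) + K_2e^(-t)(2,-3,0) + K_3e^(2t)(0,0,1).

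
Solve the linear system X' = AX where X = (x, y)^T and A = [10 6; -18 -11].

Coefficient matrix A = [[10, 6], [-18, -11]].
Characteristic polynomial det(A - λI) = λ^2 + λ - 2 = 0.
Eigenvalues λ = -2, 1.
For λ=-2: (A-λI) row 1 is [12, 6], so an eigenvector is (-1, 2).
For λ=1: (A-λI) row 1 is [9, 6], so an eigenvector is (-2, 3).
General solution: K_1e^(-2t)(-1,2) + K_2e^(t)(-2,3).

x(t) = -K_1e^(-2t) - 2K_2e^(t), y(t) = 2K_1e^(-2t) + 3K_2e^(t)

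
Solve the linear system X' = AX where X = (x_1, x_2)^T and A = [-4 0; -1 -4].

x_1(t) = C_2e^(-4t), x_2(t) = -C_1e^(-4t) - C_2te^(-4t)

Coefficient matrix A = [[-4, 0], [-1, -4]].
Characteristic polynomial det(A - λI) = λ^2 + 8λ + 16 = 0.
Single eigenvalue λ = -4 with algebraic multiplicity 2.
Eigenvector v = (0,-1); generalized eigenvector w with (A-λI)w=v is (1,0).
General solution: e^(-4t)[C_1·v + C_2·(t·v + w)].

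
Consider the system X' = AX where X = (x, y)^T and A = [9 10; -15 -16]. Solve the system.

x(t) = K_1e^(-t) - 2K_2e^(-6t), y(t) = -K_1e^(-t) + 3K_2e^(-6t)

Coefficient matrix A = [[9, 10], [-15, -16]].
Characteristic polynomial det(A - λI) = λ^2 + 7λ + 6 = 0.
Eigenvalues λ = -1, -6.
For λ=-1: (A-λI) row 1 is [10, 10], so an eigenvector is (1, -1).
For λ=-6: (A-λI) row 1 is [15, 10], so an eigenvector is (-2, 3).
General solution: K_1e^(-t)(1,-1) + K_2e^(-6t)(-2,3).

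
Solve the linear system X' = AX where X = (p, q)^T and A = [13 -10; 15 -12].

Coefficient matrix A = [[13, -10], [15, -12]].
Characteristic polynomial det(A - λI) = λ^2 - λ - 6 = 0.
Eigenvalues λ = -2, 3.
For λ=-2: (A-λI) row 1 is [15, -10], so an eigenvector is (2, 3).
For λ=3: (A-λI) row 1 is [10, -10], so an eigenvector is (1, 1).
General solution: c_1e^(-2t)(2,3) + c_2e^(3t)(1,1).

p(t) = 2c_1e^(-2t) + c_2e^(3t), q(t) = 3c_1e^(-2t) + c_2e^(3t)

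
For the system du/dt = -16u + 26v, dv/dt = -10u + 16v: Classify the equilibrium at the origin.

center

A = [[-16,26],[-10,16]]; det(A-λI) = λ^2 + 4.
λ = 0 ± 2i: zero real part.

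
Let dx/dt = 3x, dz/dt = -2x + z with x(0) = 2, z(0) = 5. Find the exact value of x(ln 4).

A = [[3,0],[-2,1]]; eigenvalues λ = 3, 1.
Eigenvectors: (1,-1) for λ=3, (0,-1) for λ=1.
From the initial condition, c_1 = 2, c_2 = -7.
x(ln 4) = (2)(4^3)(1) + (-7)(4^1)(0) = 128.

128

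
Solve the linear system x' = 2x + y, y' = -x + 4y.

Coefficient matrix A = [[2, 1], [-1, 4]].
Characteristic polynomial det(A - λI) = λ^2 - 6λ + 9 = 0.
Single eigenvalue λ = 3 with algebraic multiplicity 2.
Eigenvector v = (-1,-1); generalized eigenvector w with (A-λI)w=v is (-1,-2).
General solution: e^(3t)[C_1·v + C_2·(t·v + w)].

x(t) = -C_1e^(3t) - C_2te^(3t) - C_2e^(3t), y(t) = -C_1e^(3t) - C_2te^(3t) - 2C_2e^(3t)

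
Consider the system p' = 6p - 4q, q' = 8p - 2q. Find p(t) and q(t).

Coefficient matrix A = [[6, -4], [8, -2]].
Characteristic polynomial det(A - λI) = λ^2 - 4λ + 20 = 0.
Eigenvalues λ = 2 ± 4i (complex conjugate pair).
For λ=2+4i: an eigenvector is (0,-1) - i(1,1) = (0 - i, -1 - i).
A real fundamental pair from Re and Im of e^((2+4i)t)v: X_1 = e^(2t)(cos(4t)·(0,-1) + sin(4t)·(1,1)), X_2 = e^(2t)(sin(4t)·(0,-1) - cos(4t)·(1,1)).
General solution: K_1X_1 + K_2X_2.

p(t) = K_1e^(2t)sin(4t) - K_2e^(2t)cos(4t), q(t) = K_1e^(2t)sin(4t) - K_1e^(2t)cos(4t) - K_2e^(2t)sin(4t) - K_2e^(2t)cos(4t)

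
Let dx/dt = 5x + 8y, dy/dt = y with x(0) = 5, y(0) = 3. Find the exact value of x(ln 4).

11240

A = [[5,8],[0,1]]; eigenvalues λ = 1, 5.
Eigenvectors: (-2,1) for λ=1, (1,0) for λ=5.
From the initial condition, c_1 = 3, c_2 = 11.
x(ln 4) = (3)(4^1)(-2) + (11)(4^5)(1) = 11240.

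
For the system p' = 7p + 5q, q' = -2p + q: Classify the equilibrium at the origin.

unstable spiral

A = [[7,5],[-2,1]]; det(A-λI) = λ^2 - 8λ + 17.
λ = 4 ± i: positive real part.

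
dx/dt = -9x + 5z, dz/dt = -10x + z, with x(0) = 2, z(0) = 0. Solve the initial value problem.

Coefficient matrix A = [[-9, 5], [-10, 1]].
Characteristic polynomial det(A - λI) = λ^2 + 8λ + 41 = 0.
Eigenvalues λ = -4 ± 5i (complex conjugate pair).
For λ=-4+5i: an eigenvector is (1,1) - i(0,-1) = (1, 1 + i).
A real fundamental pair from Re and Im of e^((-4+5i)t)v: X_1 = e^(-4t)(cos(5t)·(1,1) + sin(5t)·(0,-1)), X_2 = e^(-4t)(sin(5t)·(1,1) - cos(5t)·(0,-1)).
General solution: K_1X_1 + K_2X_2.
Applying x(0)=2, z(0)=0 gives K_1=2, K_2=-2.

x(t) = -2e^(-4t)sin(5t) + 2e^(-4t)cos(5t), z(t) = -4e^(-4t)sin(5t)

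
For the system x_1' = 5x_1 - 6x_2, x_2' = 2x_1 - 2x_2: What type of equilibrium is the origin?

unstable node

A = [[5,-6],[2,-2]]; det(A-λI) = λ^2 - 3λ + 2.
λ = 1, 2: both positive.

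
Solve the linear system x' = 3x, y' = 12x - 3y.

Coefficient matrix A = [[3, 0], [12, -3]].
Characteristic polynomial det(A - λI) = λ^2 - 9 = 0.
Eigenvalues λ = -3, 3.
For λ=-3: (A-λI) row 1 is [6, 0], so an eigenvector is (0, -1).
For λ=3: (A-λI) row 2 is [12, -6], so an eigenvector is (1, 2).
General solution: K_1e^(-3t)(0,-1) + K_2e^(3t)(1,2).

x(t) = K_2e^(3t), y(t) = -K_1e^(-3t) + 2K_2e^(3t)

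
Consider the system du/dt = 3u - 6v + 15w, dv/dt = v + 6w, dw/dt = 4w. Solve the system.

u(t) = 3K_1e^(4t) + 3K_2e^(t) + K_3e^(3t), v(t) = 2K_1e^(4t) + K_2e^(t), w(t) = K_1e^(4t)

Coefficient matrix A = [[3, -6, 15], [0, 1, 6], [0, 0, 4]].
det(A - λI) = 0 gives eigenvalues λ = 4, 1, 3.
For λ=4: eigenvector (3,2,1).
For λ=1: eigenvector (3,1,0).
For λ=3: eigenvector (1,0,0).
General solution: K_1e^(4t)(3,2,1) + K_2e^(t)(3,1,0) + K_3e^(3t)(1,0,0).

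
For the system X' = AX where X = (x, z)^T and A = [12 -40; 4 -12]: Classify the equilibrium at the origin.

A = [[12,-40],[4,-12]]; det(A-λI) = λ^2 + 16.
λ = 0 ± 4i: zero real part.

center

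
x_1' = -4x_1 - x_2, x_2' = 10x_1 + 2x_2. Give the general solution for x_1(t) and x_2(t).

x_1(t) = C_1e^(-t)sin(t) - C_2e^(-t)cos(t), x_2(t) = -3C_1e^(-t)sin(t) - C_1e^(-t)cos(t) - C_2e^(-t)sin(t) + 3C_2e^(-t)cos(t)

Coefficient matrix A = [[-4, -1], [10, 2]].
Characteristic polynomial det(A - λI) = λ^2 + 2λ + 2 = 0.
Eigenvalues λ = -1 ± i (complex conjugate pair).
For λ=-1+i: an eigenvector is (0,-1) - i(1,-3) = (0 - i, -1 + 3i).
A real fundamental pair from Re and Im of e^((-1+i)t)v: X_1 = e^(-t)(cos(t)·(0,-1) + sin(t)·(1,-3)), X_2 = e^(-t)(sin(t)·(0,-1) - cos(t)·(1,-3)).
General solution: C_1X_1 + C_2X_2.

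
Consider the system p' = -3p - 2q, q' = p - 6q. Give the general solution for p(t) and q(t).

Coefficient matrix A = [[-3, -2], [1, -6]].
Characteristic polynomial det(A - λI) = λ^2 + 9λ + 20 = 0.
Eigenvalues λ = -5, -4.
For λ=-5: (A-λI) row 1 is [2, -2], so an eigenvector is (-1, -1).
For λ=-4: (A-λI) row 1 is [1, -2], so an eigenvector is (2, 1).
General solution: c_1e^(-5t)(-1,-1) + c_2e^(-4t)(2,1).

p(t) = -c_1e^(-5t) + 2c_2e^(-4t), q(t) = -c_1e^(-5t) + c_2e^(-4t)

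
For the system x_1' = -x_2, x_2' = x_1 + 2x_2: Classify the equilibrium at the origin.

unstable improper node

A = [[0,-1],[1,2]]; det(A-λI) = λ^2 - 2λ + 1.
repeated λ = 1 with a single eigenvector.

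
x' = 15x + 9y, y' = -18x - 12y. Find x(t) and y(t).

Coefficient matrix A = [[15, 9], [-18, -12]].
Characteristic polynomial det(A - λI) = λ^2 - 3λ - 18 = 0.
Eigenvalues λ = -3, 6.
For λ=-3: (A-λI) row 1 is [18, 9], so an eigenvector is (1, -2).
For λ=6: (A-λI) row 1 is [9, 9], so an eigenvector is (-1, 1).
General solution: K_1e^(-3t)(1,-2) + K_2e^(6t)(-1,1).

x(t) = K_1e^(-3t) - K_2e^(6t), y(t) = -2K_1e^(-3t) + K_2e^(6t)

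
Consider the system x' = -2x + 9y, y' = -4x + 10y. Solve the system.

Coefficient matrix A = [[-2, 9], [-4, 10]].
Characteristic polynomial det(A - λI) = λ^2 - 8λ + 16 = 0.
Single eigenvalue λ = 4 with algebraic multiplicity 2.
Eigenvector v = (3,2); generalized eigenvector w with (A-λI)w=v is (1,1).
General solution: e^(4t)[K_1·v + K_2·(t·v + w)].

x(t) = 3K_1e^(4t) + 3K_2te^(4t) + K_2e^(4t), y(t) = 2K_1e^(4t) + 2K_2te^(4t) + K_2e^(4t)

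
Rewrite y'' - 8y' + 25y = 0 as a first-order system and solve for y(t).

Let x_1 = y, x_2 = y'. Then x_1' = x_2 and x_2' = -25x_1 + 8x_2.
A = [[0,1],[-25,8]]; det(A-λI) = λ^2 - 8λ + 25.
Eigenvalues λ = 4 ± 3i.

y(t) = C_1e^(4t)cos(3t) + C_2e^(4t)sin(3t)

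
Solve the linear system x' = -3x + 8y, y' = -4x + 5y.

x(t) = K_1e^(t)sin(4t) - K_1e^(t)cos(4t) - K_2e^(t)sin(4t) - K_2e^(t)cos(4t), y(t) = K_1e^(t)sin(4t) - K_2e^(t)cos(4t)

Coefficient matrix A = [[-3, 8], [-4, 5]].
Characteristic polynomial det(A - λI) = λ^2 - 2λ + 17 = 0.
Eigenvalues λ = 1 ± 4i (complex conjugate pair).
For λ=1+4i: an eigenvector is (-1,0) - i(1,1) = (-1 - i, 0 - i).
A real fundamental pair from Re and Im of e^((1+4i)t)v: X_1 = e^(t)(cos(4t)·(-1,0) + sin(4t)·(1,1)), X_2 = e^(t)(sin(4t)·(-1,0) - cos(4t)·(1,1)).
General solution: K_1X_1 + K_2X_2.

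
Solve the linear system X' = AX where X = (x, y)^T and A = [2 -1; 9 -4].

Coefficient matrix A = [[2, -1], [9, -4]].
Characteristic polynomial det(A - λI) = λ^2 + 2λ + 1 = 0.
Single eigenvalue λ = -1 with algebraic multiplicity 2.
Eigenvector v = (-1,-3); generalized eigenvector w with (A-λI)w=v is (-1,-2).
General solution: e^(-t)[K_1·v + K_2·(t·v + w)].

x(t) = -K_1e^(-t) - K_2te^(-t) - K_2e^(-t), y(t) = -3K_1e^(-t) - 3K_2te^(-t) - 2K_2e^(-t)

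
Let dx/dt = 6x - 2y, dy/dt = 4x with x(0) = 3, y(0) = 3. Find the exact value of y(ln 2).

48

A = [[6,-2],[4,0]]; eigenvalues λ = 4, 2.
Eigenvectors: (-1,-1) for λ=4, (1,2) for λ=2.
From the initial condition, c_1 = -3, c_2 = 0.
y(ln 2) = (-3)(2^4)(-1) + (0)(2^2)(2) = 48.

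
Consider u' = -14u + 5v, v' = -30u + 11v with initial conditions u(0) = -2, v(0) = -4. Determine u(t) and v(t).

Coefficient matrix A = [[-14, 5], [-30, 11]].
Characteristic polynomial det(A - λI) = λ^2 + 3λ - 4 = 0.
Eigenvalues λ = 1, -4.
For λ=1: (A-λI) row 1 is [-15, 5], so an eigenvector is (1, 3).
For λ=-4: (A-λI) row 1 is [-10, 5], so an eigenvector is (-1, -2).
General solution: K_1e^(t)(1,3) + K_2e^(-4t)(-1,-2).
Applying u(0)=-2, v(0)=-4 gives K_1=0, K_2=2.

u(t) = -2e^(-4t), v(t) = -4e^(-4t)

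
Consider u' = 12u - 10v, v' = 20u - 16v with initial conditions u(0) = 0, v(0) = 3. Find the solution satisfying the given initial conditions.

Coefficient matrix A = [[12, -10], [20, -16]].
Characteristic polynomial det(A - λI) = λ^2 + 4λ + 8 = 0.
Eigenvalues λ = -2 ± 2i (complex conjugate pair).
For λ=-2+2i: an eigenvector is (1,1) - i(2,3) = (1 - 2i, 1 - 3i).
A real fundamental pair from Re and Im of e^((-2+2i)t)v: X_1 = e^(-2t)(cos(2t)·(1,1) + sin(2t)·(2,3)), X_2 = e^(-2t)(sin(2t)·(1,1) - cos(2t)·(2,3)).
General solution: K_1X_1 + K_2X_2.
Applying u(0)=0, v(0)=3 gives K_1=-6, K_2=-3.

u(t) = -15e^(-2t)sin(2t), v(t) = -21e^(-2t)sin(2t) + 3e^(-2t)cos(2t)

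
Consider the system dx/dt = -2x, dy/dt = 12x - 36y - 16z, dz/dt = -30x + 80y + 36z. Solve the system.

Coefficient matrix A = [[-2, 0, 0], [12, -36, -16], [-30, 80, 36]].
det(A - λI) = 0 gives eigenvalues λ = 4, -4, -2.
For λ=4: eigenvector (0,-2,5).
For λ=-4: eigenvector (0,1,-2).
For λ=-2: eigenvector (1,-2,5).
General solution: C_1e^(4t)(0,-2,5) + C_2e^(-4t)(0,1,-2) + C_3e^(-2t)(1,-2,5).

x(t) = C_3e^(-2t), y(t) = -2C_1e^(4t) + C_2e^(-4t) - 2C_3e^(-2t), z(t) = 5C_1e^(4t) - 2C_2e^(-4t) + 5C_3e^(-2t)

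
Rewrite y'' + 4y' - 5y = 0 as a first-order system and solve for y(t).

y(t) = c_1e^(t) + c_2e^(-5t)

Let x_1 = y, x_2 = y'. Then x_1' = x_2 and x_2' = 5x_1 - 4x_2.
A = [[0,1],[5,-4]]; det(A-λI) = λ^2 + 4λ - 5.
Eigenvalues λ = 1, -5 with eigenvectors (1,1), (1,-5).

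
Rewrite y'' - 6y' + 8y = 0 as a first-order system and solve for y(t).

y(t) = c_1e^(2t) + c_2e^(4t)

Let x_1 = y, x_2 = y'. Then x_1' = x_2 and x_2' = -8x_1 + 6x_2.
A = [[0,1],[-8,6]]; det(A-λI) = λ^2 - 6λ + 8.
Eigenvalues λ = 2, 4 with eigenvectors (1,2), (1,4).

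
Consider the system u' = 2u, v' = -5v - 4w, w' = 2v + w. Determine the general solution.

u(t) = K_1e^(2t), v(t) = -K_2e^(-t) - 2K_3e^(-3t), w(t) = K_2e^(-t) + K_3e^(-3t)

Coefficient matrix A = [[2, 0, 0], [0, -5, -4], [0, 2, 1]].
det(A - λI) = 0 gives eigenvalues λ = 2, -1, -3.
For λ=2: eigenvector (1,0,0).
For λ=-1: eigenvector (0,-1,1).
For λ=-3: eigenvector (0,-2,1).
General solution: K_1e^(2t)(1,0,0) + K_2e^(-t)(0,-1,1) + K_3e^(-3t)(0,-2,1).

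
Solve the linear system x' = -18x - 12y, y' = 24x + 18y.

x(t) = -C_1e^(6t) + C_2e^(-6t), y(t) = 2C_1e^(6t) - C_2e^(-6t)

Coefficient matrix A = [[-18, -12], [24, 18]].
Characteristic polynomial det(A - λI) = λ^2 - 36 = 0.
Eigenvalues λ = 6, -6.
For λ=6: (A-λI) row 1 is [-24, -12], so an eigenvector is (-1, 2).
For λ=-6: (A-λI) row 1 is [-12, -12], so an eigenvector is (1, -1).
General solution: C_1e^(6t)(-1,2) + C_2e^(-6t)(1,-1).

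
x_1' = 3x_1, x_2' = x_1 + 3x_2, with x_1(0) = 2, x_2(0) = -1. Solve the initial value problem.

x_1(t) = 2e^(3t), x_2(t) = 2te^(3t) - e^(3t)

Coefficient matrix A = [[3, 0], [1, 3]].
Characteristic polynomial det(A - λI) = λ^2 - 6λ + 9 = 0.
Single eigenvalue λ = 3 with algebraic multiplicity 2.
Eigenvector v = (0,-1); generalized eigenvector w with (A-λI)w=v is (-1,-2).
General solution: e^(3t)[c_1·v + c_2·(t·v + w)].
Applying x_1(0)=2, x_2(0)=-1 gives c_1=5, c_2=-2.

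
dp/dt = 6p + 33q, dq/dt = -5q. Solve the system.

p(t) = 3C_1e^(-5t) + C_2e^(6t), q(t) = -C_1e^(-5t)

Coefficient matrix A = [[6, 33], [0, -5]].
Characteristic polynomial det(A - λI) = λ^2 - λ - 30 = 0.
Eigenvalues λ = -5, 6.
For λ=-5: (A-λI) row 1 is [11, 33], so an eigenvector is (3, -1).
For λ=6: (A-λI) row 1 is [0, 33], so an eigenvector is (1, 0).
General solution: C_1e^(-5t)(3,-1) + C_2e^(6t)(1,0).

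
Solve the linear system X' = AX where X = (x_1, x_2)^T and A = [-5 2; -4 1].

Coefficient matrix A = [[-5, 2], [-4, 1]].
Characteristic polynomial det(A - λI) = λ^2 + 4λ + 3 = 0.
Eigenvalues λ = -3, -1.
For λ=-3: (A-λI) row 1 is [-2, 2], so an eigenvector is (1, 1).
For λ=-1: (A-λI) row 1 is [-4, 2], so an eigenvector is (1, 2).
General solution: c_1e^(-3t)(1,1) + c_2e^(-t)(1,2).

x_1(t) = c_1e^(-3t) + c_2e^(-t), x_2(t) = c_1e^(-3t) + 2c_2e^(-t)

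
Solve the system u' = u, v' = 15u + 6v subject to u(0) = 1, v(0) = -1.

u(t) = e^(t), v(t) = 2e^(6t) - 3e^(t)

Coefficient matrix A = [[1, 0], [15, 6]].
Characteristic polynomial det(A - λI) = λ^2 - 7λ + 6 = 0.
Eigenvalues λ = 1, 6.
For λ=1: (A-λI) row 2 is [15, 5], so an eigenvector is (1, -3).
For λ=6: (A-λI) row 1 is [-5, 0], so an eigenvector is (0, 1).
General solution: c_1e^(t)(1,-3) + c_2e^(6t)(0,1).
Applying u(0)=1, v(0)=-1 gives c_1=1, c_2=2.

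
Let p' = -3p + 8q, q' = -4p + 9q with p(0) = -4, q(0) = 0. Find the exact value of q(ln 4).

A = [[-3,8],[-4,9]]; eigenvalues λ = 5, 1.
Eigenvectors: (1,1) for λ=5, (2,1) for λ=1.
From the initial condition, c_1 = 4, c_2 = -4.
q(ln 4) = (4)(4^5)(1) + (-4)(4^1)(1) = 4080.

4080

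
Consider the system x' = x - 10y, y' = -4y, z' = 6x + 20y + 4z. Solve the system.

x(t) = K_1e^(t) + 2K_2e^(-4t), y(t) = K_2e^(-4t), z(t) = -2K_1e^(t) - 4K_2e^(-4t) + K_3e^(4t)

Coefficient matrix A = [[1, -10, 0], [0, -4, 0], [6, 20, 4]].
det(A - λI) = 0 gives eigenvalues λ = 1, -4, 4.
For λ=1: eigenvector (1,0,-2).
For λ=-4: eigenvector (2,1,-4).
For λ=4: eigenvector (0,0,1).
General solution: K_1e^(t)(1,0,-2) + K_2e^(-4t)(2,1,-4) + K_3e^(4t)(0,0,1).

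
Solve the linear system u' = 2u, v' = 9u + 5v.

u(t) = -C_1e^(2t), v(t) = 3C_1e^(2t) + C_2e^(5t)

Coefficient matrix A = [[2, 0], [9, 5]].
Characteristic polynomial det(A - λI) = λ^2 - 7λ + 10 = 0.
Eigenvalues λ = 2, 5.
For λ=2: (A-λI) row 2 is [9, 3], so an eigenvector is (-1, 3).
For λ=5: (A-λI) row 1 is [-3, 0], so an eigenvector is (0, 1).
General solution: C_1e^(2t)(-1,3) + C_2e^(5t)(0,1).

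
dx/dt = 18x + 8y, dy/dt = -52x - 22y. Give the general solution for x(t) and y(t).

Coefficient matrix A = [[18, 8], [-52, -22]].
Characteristic polynomial det(A - λI) = λ^2 + 4λ + 20 = 0.
Eigenvalues λ = -2 ± 4i (complex conjugate pair).
For λ=-2+4i: an eigenvector is (1,-3) - i(-1,2) = (1 + i, -3 - 2i).
A real fundamental pair from Re and Im of e^((-2+4i)t)v: X_1 = e^(-2t)(cos(4t)·(1,-3) + sin(4t)·(-1,2)), X_2 = e^(-2t)(sin(4t)·(1,-3) - cos(4t)·(-1,2)).
General solution: c_1X_1 + c_2X_2.

x(t) = -c_1e^(-2t)sin(4t) + c_1e^(-2t)cos(4t) + c_2e^(-2t)sin(4t) + c_2e^(-2t)cos(4t), y(t) = 2c_1e^(-2t)sin(4t) - 3c_1e^(-2t)cos(4t) - 3c_2e^(-2t)sin(4t) - 2c_2e^(-2t)cos(4t)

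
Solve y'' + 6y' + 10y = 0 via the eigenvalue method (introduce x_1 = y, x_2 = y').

y(t) = C_1e^(-3t)cos(t) + C_2e^(-3t)sin(t)

Let x_1 = y, x_2 = y'. Then x_1' = x_2 and x_2' = -10x_1 - 6x_2.
A = [[0,1],[-10,-6]]; det(A-λI) = λ^2 + 6λ + 10.
Eigenvalues λ = -3 ± i.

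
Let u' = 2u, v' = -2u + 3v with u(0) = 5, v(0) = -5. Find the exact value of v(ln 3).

A = [[2,0],[-2,3]]; eigenvalues λ = 2, 3.
Eigenvectors: (-1,-2) for λ=2, (0,-1) for λ=3.
From the initial condition, c_1 = -5, c_2 = 15.
v(ln 3) = (-5)(3^2)(-2) + (15)(3^3)(-1) = -315.

-315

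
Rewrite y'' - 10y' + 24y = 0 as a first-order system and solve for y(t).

y(t) = C_1e^(6t) + C_2e^(4t)

Let x_1 = y, x_2 = y'. Then x_1' = x_2 and x_2' = -24x_1 + 10x_2.
A = [[0,1],[-24,10]]; det(A-λI) = λ^2 - 10λ + 24.
Eigenvalues λ = 6, 4 with eigenvectors (1,6), (1,4).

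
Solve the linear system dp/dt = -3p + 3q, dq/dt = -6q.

p(t) = -K_1e^(-3t) - K_2e^(-6t), q(t) = K_2e^(-6t)

Coefficient matrix A = [[-3, 3], [0, -6]].
Characteristic polynomial det(A - λI) = λ^2 + 9λ + 18 = 0.
Eigenvalues λ = -3, -6.
For λ=-3: (A-λI) row 1 is [0, 3], so an eigenvector is (-1, 0).
For λ=-6: (A-λI) row 1 is [3, 3], so an eigenvector is (-1, 1).
General solution: K_1e^(-3t)(-1,0) + K_2e^(-6t)(-1,1).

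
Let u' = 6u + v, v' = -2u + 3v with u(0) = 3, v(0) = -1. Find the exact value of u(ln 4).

4608

A = [[6,1],[-2,3]]; eigenvalues λ = 4, 5.
Eigenvectors: (-1,2) for λ=4, (-1,1) for λ=5.
From the initial condition, c_1 = 2, c_2 = -5.
u(ln 4) = (2)(4^4)(-1) + (-5)(4^5)(-1) = 4608.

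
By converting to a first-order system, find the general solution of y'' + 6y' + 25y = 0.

Let x_1 = y, x_2 = y'. Then x_1' = x_2 and x_2' = -25x_1 - 6x_2.
A = [[0,1],[-25,-6]]; det(A-λI) = λ^2 + 6λ + 25.
Eigenvalues λ = -3 ± 4i.

y(t) = c_1e^(-3t)cos(4t) + c_2e^(-3t)sin(4t)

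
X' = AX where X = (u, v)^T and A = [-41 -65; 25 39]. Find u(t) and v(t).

u(t) = 2C_1e^(-t)sin(5t) + 3C_1e^(-t)cos(5t) + 3C_2e^(-t)sin(5t) - 2C_2e^(-t)cos(5t), v(t) = -C_1e^(-t)sin(5t) - 2C_1e^(-t)cos(5t) - 2C_2e^(-t)sin(5t) + C_2e^(-t)cos(5t)

Coefficient matrix A = [[-41, -65], [25, 39]].
Characteristic polynomial det(A - λI) = λ^2 + 2λ + 26 = 0.
Eigenvalues λ = -1 ± 5i (complex conjugate pair).
For λ=-1+5i: an eigenvector is (3,-2) - i(2,-1) = (3 - 2i, -2 + i).
A real fundamental pair from Re and Im of e^((-1+5i)t)v: X_1 = e^(-t)(cos(5t)·(3,-2) + sin(5t)·(2,-1)), X_2 = e^(-t)(sin(5t)·(3,-2) - cos(5t)·(2,-1)).
General solution: C_1X_1 + C_2X_2.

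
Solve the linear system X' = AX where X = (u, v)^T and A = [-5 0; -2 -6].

Coefficient matrix A = [[-5, 0], [-2, -6]].
Characteristic polynomial det(A - λI) = λ^2 + 11λ + 30 = 0.
Eigenvalues λ = -6, -5.
For λ=-6: (A-λI) row 1 is [1, 0], so an eigenvector is (0, -1).
For λ=-5: (A-λI) row 2 is [-2, -1], so an eigenvector is (-1, 2).
General solution: K_1e^(-6t)(0,-1) + K_2e^(-5t)(-1,2).

u(t) = -K_2e^(-5t), v(t) = -K_1e^(-6t) + 2K_2e^(-5t)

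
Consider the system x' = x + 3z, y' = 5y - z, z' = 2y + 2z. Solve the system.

Coefficient matrix A = [[1, 0, 3], [0, 5, -1], [0, 2, 2]].
det(A - λI) = 0 gives eigenvalues λ = 1, 4, 3.
For λ=1: eigenvector (1,0,0).
For λ=4: eigenvector (1,1,1).
For λ=3: eigenvector (-3,-1,-2).
General solution: c_1e^(t)(1,0,0) + c_2e^(4t)(1,1,1) + c_3e^(3t)(-3,-1,-2).

x(t) = c_1e^(t) + c_2e^(4t) - 3c_3e^(3t), y(t) = c_2e^(4t) - c_3e^(3t), z(t) = c_2e^(4t) - 2c_3e^(3t)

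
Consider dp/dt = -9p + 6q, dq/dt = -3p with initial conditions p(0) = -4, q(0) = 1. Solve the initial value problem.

p(t) = 6e^(-3t) - 10e^(-6t), q(t) = 6e^(-3t) - 5e^(-6t)

Coefficient matrix A = [[-9, 6], [-3, 0]].
Characteristic polynomial det(A - λI) = λ^2 + 9λ + 18 = 0.
Eigenvalues λ = -3, -6.
For λ=-3: (A-λI) row 1 is [-6, 6], so an eigenvector is (-1, -1).
For λ=-6: (A-λI) row 1 is [-3, 6], so an eigenvector is (2, 1).
General solution: c_1e^(-3t)(-1,-1) + c_2e^(-6t)(2,1).
Applying p(0)=-4, q(0)=1 gives c_1=-6, c_2=-5.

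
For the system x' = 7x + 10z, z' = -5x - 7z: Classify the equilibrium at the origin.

A = [[7,10],[-5,-7]]; det(A-λI) = λ^2 + 1.
λ = 0 ± i: zero real part.

center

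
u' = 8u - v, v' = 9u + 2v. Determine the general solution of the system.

Coefficient matrix A = [[8, -1], [9, 2]].
Characteristic polynomial det(A - λI) = λ^2 - 10λ + 25 = 0.
Single eigenvalue λ = 5 with algebraic multiplicity 2.
Eigenvector v = (1,3); generalized eigenvector w with (A-λI)w=v is (0,-1).
General solution: e^(5t)[K_1·v + K_2·(t·v + w)].

u(t) = K_1e^(5t) + K_2te^(5t), v(t) = 3K_1e^(5t) + 3K_2te^(5t) - K_2e^(5t)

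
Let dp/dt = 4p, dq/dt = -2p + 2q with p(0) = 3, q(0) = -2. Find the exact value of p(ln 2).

48

A = [[4,0],[-2,2]]; eigenvalues λ = 2, 4.
Eigenvectors: (0,1) for λ=2, (-1,1) for λ=4.
From the initial condition, c_1 = 1, c_2 = -3.
p(ln 2) = (1)(2^2)(0) + (-3)(2^4)(-1) = 48.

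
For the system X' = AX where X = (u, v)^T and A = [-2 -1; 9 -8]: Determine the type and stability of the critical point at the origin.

A = [[-2,-1],[9,-8]]; det(A-λI) = λ^2 + 10λ + 25.
repeated λ = -5 with a single eigenvector.

stable improper node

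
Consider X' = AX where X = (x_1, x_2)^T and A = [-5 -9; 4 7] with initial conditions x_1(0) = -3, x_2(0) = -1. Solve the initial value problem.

Coefficient matrix A = [[-5, -9], [4, 7]].
Characteristic polynomial det(A - λI) = λ^2 - 2λ + 1 = 0.
Single eigenvalue λ = 1 with algebraic multiplicity 2.
Eigenvector v = (-3,2); generalized eigenvector w with (A-λI)w=v is (2,-1).
General solution: e^(t)[K_1·v + K_2·(t·v + w)].
Applying x_1(0)=-3, x_2(0)=-1 gives K_1=-5, K_2=-9.

x_1(t) = 27te^(t) - 3e^(t), x_2(t) = -18te^(t) - e^(t)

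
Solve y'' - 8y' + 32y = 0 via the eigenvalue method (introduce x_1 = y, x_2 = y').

Let x_1 = y, x_2 = y'. Then x_1' = x_2 and x_2' = -32x_1 + 8x_2.
A = [[0,1],[-32,8]]; det(A-λI) = λ^2 - 8λ + 32.
Eigenvalues λ = 4 ± 4i.

y(t) = c_1e^(4t)cos(4t) + c_2e^(4t)sin(4t)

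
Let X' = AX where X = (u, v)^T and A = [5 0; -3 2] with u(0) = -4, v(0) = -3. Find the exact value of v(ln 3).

A = [[5,0],[-3,2]]; eigenvalues λ = 5, 2.
Eigenvectors: (1,-1) for λ=5, (0,1) for λ=2.
From the initial condition, c_1 = -4, c_2 = -7.
v(ln 3) = (-4)(3^5)(-1) + (-7)(3^2)(1) = 909.

909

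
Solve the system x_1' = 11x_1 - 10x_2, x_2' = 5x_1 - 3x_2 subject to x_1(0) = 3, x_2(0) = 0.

x_1(t) = 21e^(4t)sin(t) + 3e^(4t)cos(t), x_2(t) = 15e^(4t)sin(t)

Coefficient matrix A = [[11, -10], [5, -3]].
Characteristic polynomial det(A - λI) = λ^2 - 8λ + 17 = 0.
Eigenvalues λ = 4 ± i (complex conjugate pair).
For λ=4+i: an eigenvector is (3,2) - i(1,1) = (3 - i, 2 - i).
A real fundamental pair from Re and Im of e^((4+i)t)v: X_1 = e^(4t)(cos(t)·(3,2) + sin(t)·(1,1)), X_2 = e^(4t)(sin(t)·(3,2) - cos(t)·(1,1)).
General solution: c_1X_1 + c_2X_2.
Applying x_1(0)=3, x_2(0)=0 gives c_1=3, c_2=6.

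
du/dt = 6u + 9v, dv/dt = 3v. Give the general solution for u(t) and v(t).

Coefficient matrix A = [[6, 9], [0, 3]].
Characteristic polynomial det(A - λI) = λ^2 - 9λ + 18 = 0.
Eigenvalues λ = 6, 3.
For λ=6: (A-λI) row 1 is [0, 9], so an eigenvector is (1, 0).
For λ=3: (A-λI) row 1 is [3, 9], so an eigenvector is (3, -1).
General solution: C_1e^(6t)(1,0) + C_2e^(3t)(3,-1).

u(t) = C_1e^(6t) + 3C_2e^(3t), v(t) = -C_2e^(3t)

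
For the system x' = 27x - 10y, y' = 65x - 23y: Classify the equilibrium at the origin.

A = [[27,-10],[65,-23]]; det(A-λI) = λ^2 - 4λ + 29.
λ = 2 ± 5i: positive real part.

unstable spiral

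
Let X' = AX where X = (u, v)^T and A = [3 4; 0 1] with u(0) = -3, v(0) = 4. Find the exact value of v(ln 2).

8

A = [[3,4],[0,1]]; eigenvalues λ = 3, 1.
Eigenvectors: (-1,0) for λ=3, (2,-1) for λ=1.
From the initial condition, c_1 = -5, c_2 = -4.
v(ln 2) = (-5)(2^3)(0) + (-4)(2^1)(-1) = 8.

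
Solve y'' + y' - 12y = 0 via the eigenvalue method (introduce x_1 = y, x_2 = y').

y(t) = C_1e^(-4t) + C_2e^(3t)

Let x_1 = y, x_2 = y'. Then x_1' = x_2 and x_2' = 12x_1 - x_2.
A = [[0,1],[12,-1]]; det(A-λI) = λ^2 + λ - 12.
Eigenvalues λ = -4, 3 with eigenvectors (1,-4), (1,3).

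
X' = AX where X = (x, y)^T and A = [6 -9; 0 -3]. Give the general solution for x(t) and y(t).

Coefficient matrix A = [[6, -9], [0, -3]].
Characteristic polynomial det(A - λI) = λ^2 - 3λ - 18 = 0.
Eigenvalues λ = -3, 6.
For λ=-3: (A-λI) row 1 is [9, -9], so an eigenvector is (1, 1).
For λ=6: (A-λI) row 1 is [0, -9], so an eigenvector is (-1, 0).
General solution: K_1e^(-3t)(1,1) + K_2e^(6t)(-1,0).

x(t) = K_1e^(-3t) - K_2e^(6t), y(t) = K_1e^(-3t)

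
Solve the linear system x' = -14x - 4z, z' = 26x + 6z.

Coefficient matrix A = [[-14, -4], [26, 6]].
Characteristic polynomial det(A - λI) = λ^2 + 8λ + 20 = 0.
Eigenvalues λ = -4 ± 2i (complex conjugate pair).
For λ=-4+2i: an eigenvector is (1,-3) - i(1,-2) = (1 - i, -3 + 2i).
A real fundamental pair from Re and Im of e^((-4+2i)t)v: X_1 = e^(-4t)(cos(2t)·(1,-3) + sin(2t)·(1,-2)), X_2 = e^(-4t)(sin(2t)·(1,-3) - cos(2t)·(1,-2)).
General solution: K_1X_1 + K_2X_2.

x(t) = K_1e^(-4t)sin(2t) + K_1e^(-4t)cos(2t) + K_2e^(-4t)sin(2t) - K_2e^(-4t)cos(2t), z(t) = -2K_1e^(-4t)sin(2t) - 3K_1e^(-4t)cos(2t) - 3K_2e^(-4t)sin(2t) + 2K_2e^(-4t)cos(2t)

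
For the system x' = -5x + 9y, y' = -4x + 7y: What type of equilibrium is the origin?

unstable improper node

A = [[-5,9],[-4,7]]; det(A-λI) = λ^2 - 2λ + 1.
repeated λ = 1 with a single eigenvector.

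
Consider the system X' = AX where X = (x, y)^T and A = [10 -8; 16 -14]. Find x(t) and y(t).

Coefficient matrix A = [[10, -8], [16, -14]].
Characteristic polynomial det(A - λI) = λ^2 + 4λ - 12 = 0.
Eigenvalues λ = 2, -6.
For λ=2: (A-λI) row 1 is [8, -8], so an eigenvector is (-1, -1).
For λ=-6: (A-λI) row 1 is [16, -8], so an eigenvector is (1, 2).
General solution: c_1e^(2t)(-1,-1) + c_2e^(-6t)(1,2).

x(t) = -c_1e^(2t) + c_2e^(-6t), y(t) = -c_1e^(2t) + 2c_2e^(-6t)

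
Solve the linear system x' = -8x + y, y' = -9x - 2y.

Coefficient matrix A = [[-8, 1], [-9, -2]].
Characteristic polynomial det(A - λI) = λ^2 + 10λ + 25 = 0.
Single eigenvalue λ = -5 with algebraic multiplicity 2.
Eigenvector v = (1,3); generalized eigenvector w with (A-λI)w=v is (-1,-2).
General solution: e^(-5t)[K_1·v + K_2·(t·v + w)].

x(t) = K_1e^(-5t) + K_2te^(-5t) - K_2e^(-5t), y(t) = 3K_1e^(-5t) + 3K_2te^(-5t) - 2K_2e^(-5t)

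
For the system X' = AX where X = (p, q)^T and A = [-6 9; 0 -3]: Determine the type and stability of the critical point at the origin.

stable node

A = [[-6,9],[0,-3]]; det(A-λI) = λ^2 + 9λ + 18.
λ = -6, -3: both negative.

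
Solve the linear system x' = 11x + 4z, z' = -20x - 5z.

x(t) = c_1e^(3t)cos(4t) + c_2e^(3t)sin(4t), z(t) = -c_1e^(3t)sin(4t) - 2c_1e^(3t)cos(4t) - 2c_2e^(3t)sin(4t) + c_2e^(3t)cos(4t)

Coefficient matrix A = [[11, 4], [-20, -5]].
Characteristic polynomial det(A - λI) = λ^2 - 6λ + 25 = 0.
Eigenvalues λ = 3 ± 4i (complex conjugate pair).
For λ=3+4i: an eigenvector is (1,-2) - i(0,-1) = (1, -2 + i).
A real fundamental pair from Re and Im of e^((3+4i)t)v: X_1 = e^(3t)(cos(4t)·(1,-2) + sin(4t)·(0,-1)), X_2 = e^(3t)(sin(4t)·(1,-2) - cos(4t)·(0,-1)).
General solution: c_1X_1 + c_2X_2.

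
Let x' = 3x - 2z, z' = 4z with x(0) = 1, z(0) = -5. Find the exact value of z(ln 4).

A = [[3,-2],[0,4]]; eigenvalues λ = 3, 4.
Eigenvectors: (1,0) for λ=3, (2,-1) for λ=4.
From the initial condition, c_1 = -9, c_2 = 5.
z(ln 4) = (-9)(4^3)(0) + (5)(4^4)(-1) = -1280.

-1280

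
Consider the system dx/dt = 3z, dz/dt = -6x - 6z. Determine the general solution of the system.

Coefficient matrix A = [[0, 3], [-6, -6]].
Characteristic polynomial det(A - λI) = λ^2 + 6λ + 18 = 0.
Eigenvalues λ = -3 ± 3i (complex conjugate pair).
For λ=-3+3i: an eigenvector is (0,1) - i(1,-1) = (0 - i, 1 + i).
A real fundamental pair from Re and Im of e^((-3+3i)t)v: X_1 = e^(-3t)(cos(3t)·(0,1) + sin(3t)·(1,-1)), X_2 = e^(-3t)(sin(3t)·(0,1) - cos(3t)·(1,-1)).
General solution: K_1X_1 + K_2X_2.

x(t) = K_1e^(-3t)sin(3t) - K_2e^(-3t)cos(3t), z(t) = -K_1e^(-3t)sin(3t) + K_1e^(-3t)cos(3t) + K_2e^(-3t)sin(3t) + K_2e^(-3t)cos(3t)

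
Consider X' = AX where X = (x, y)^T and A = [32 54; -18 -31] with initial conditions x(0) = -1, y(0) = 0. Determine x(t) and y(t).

x(t) = -4e^(5t) + 3e^(-4t), y(t) = 2e^(5t) - 2e^(-4t)

Coefficient matrix A = [[32, 54], [-18, -31]].
Characteristic polynomial det(A - λI) = λ^2 - λ - 20 = 0.
Eigenvalues λ = -4, 5.
For λ=-4: (A-λI) row 1 is [36, 54], so an eigenvector is (-3, 2).
For λ=5: (A-λI) row 1 is [27, 54], so an eigenvector is (2, -1).
General solution: c_1e^(-4t)(-3,2) + c_2e^(5t)(2,-1).
Applying x(0)=-1, y(0)=0 gives c_1=-1, c_2=-2.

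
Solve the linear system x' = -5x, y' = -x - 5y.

Coefficient matrix A = [[-5, 0], [-1, -5]].
Characteristic polynomial det(A - λI) = λ^2 + 10λ + 25 = 0.
Single eigenvalue λ = -5 with algebraic multiplicity 2.
Eigenvector v = (0,1); generalized eigenvector w with (A-λI)w=v is (-1,1).
General solution: e^(-5t)[c_1·v + c_2·(t·v + w)].

x(t) = -c_2e^(-5t), y(t) = c_1e^(-5t) + c_2te^(-5t) + c_2e^(-5t)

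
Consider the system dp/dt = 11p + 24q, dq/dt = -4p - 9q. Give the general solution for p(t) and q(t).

Coefficient matrix A = [[11, 24], [-4, -9]].
Characteristic polynomial det(A - λI) = λ^2 - 2λ - 3 = 0.
Eigenvalues λ = -1, 3.
For λ=-1: (A-λI) row 1 is [12, 24], so an eigenvector is (-2, 1).
For λ=3: (A-λI) row 1 is [8, 24], so an eigenvector is (3, -1).
General solution: K_1e^(-t)(-2,1) + K_2e^(3t)(3,-1).

p(t) = -2K_1e^(-t) + 3K_2e^(3t), q(t) = K_1e^(-t) - K_2e^(3t)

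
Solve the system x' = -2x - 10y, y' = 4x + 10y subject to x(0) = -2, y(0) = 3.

x(t) = -9e^(4t)sin(2t) - 2e^(4t)cos(2t), y(t) = 5e^(4t)sin(2t) + 3e^(4t)cos(2t)

Coefficient matrix A = [[-2, -10], [4, 10]].
Characteristic polynomial det(A - λI) = λ^2 - 8λ + 20 = 0.
Eigenvalues λ = 4 ± 2i (complex conjugate pair).
For λ=4+2i: an eigenvector is (-2,1) - i(1,-1) = (-2 - i, 1 + i).
A real fundamental pair from Re and Im of e^((4+2i)t)v: X_1 = e^(4t)(cos(2t)·(-2,1) + sin(2t)·(1,-1)), X_2 = e^(4t)(sin(2t)·(-2,1) - cos(2t)·(1,-1)).
General solution: c_1X_1 + c_2X_2.
Applying x(0)=-2, y(0)=3 gives c_1=-1, c_2=4.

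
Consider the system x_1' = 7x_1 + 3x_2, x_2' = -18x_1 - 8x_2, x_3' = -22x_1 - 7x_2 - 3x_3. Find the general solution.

x_1(t) = K_1e^(t) - K_2e^(-2t), x_2(t) = -2K_1e^(t) + 3K_2e^(-2t), x_3(t) = -2K_1e^(t) + K_2e^(-2t) + K_3e^(-3t)

Coefficient matrix A = [[7, 3, 0], [-18, -8, 0], [-22, -7, -3]].
det(A - λI) = 0 gives eigenvalues λ = 1, -2, -3.
For λ=1: eigenvector (1,-2,-2).
For λ=-2: eigenvector (-1,3,1).
For λ=-3: eigenvector (0,0,1).
General solution: K_1e^(t)(1,-2,-2) + K_2e^(-2t)(-1,3,1) + K_3e^(-3t)(0,0,1).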